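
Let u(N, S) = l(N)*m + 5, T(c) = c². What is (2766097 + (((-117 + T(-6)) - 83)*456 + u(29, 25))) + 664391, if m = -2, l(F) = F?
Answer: 3355651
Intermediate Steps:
u(N, S) = 5 - 2*N (u(N, S) = N*(-2) + 5 = -2*N + 5 = 5 - 2*N)
(2766097 + (((-117 + T(-6)) - 83)*456 + u(29, 25))) + 664391 = (2766097 + (((-117 + (-6)²) - 83)*456 + (5 - 2*29))) + 664391 = (2766097 + (((-117 + 36) - 83)*456 + (5 - 58))) + 664391 = (2766097 + ((-81 - 83)*456 - 53)) + 664391 = (2766097 + (-164*456 - 53)) + 664391 = (2766097 + (-74784 - 53)) + 664391 = (2766097 - 74837) + 664391 = 2691260 + 664391 = 3355651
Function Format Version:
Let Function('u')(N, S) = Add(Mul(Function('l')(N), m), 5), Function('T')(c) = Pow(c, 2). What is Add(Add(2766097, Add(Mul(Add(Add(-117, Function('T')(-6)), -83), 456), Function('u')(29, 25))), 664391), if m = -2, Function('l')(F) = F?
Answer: 3355651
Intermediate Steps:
Function('u')(N, S) = Add(5, Mul(-2, N)) (Function('u')(N, S) = Add(Mul(N, -2), 5) = Add(Mul(-2, N), 5) = Add(5, Mul(-2, N)))
Add(Add(2766097, Add(Mul(Add(Add(-117, Function('T')(-6)), -83), 456), Function('u')(29, 25))), 664391) = Add(Add(2766097, Add(Mul(Add(Add(-117, Pow(-6, 2)), -83), 456), Add(5, Mul(-2, 29)))), 664391) = Add(Add(2766097, Add(Mul(Add(Add(-117, 36), -83), 456), Add(5, -58))), 664391) = Add(Add(2766097, Add(Mul(Add(-81, -83), 456), -53)), 664391) = Add(Add(2766097, Add(Mul(-164, 456), -53)), 664391) = Add(Add(2766097, Add(-74784, -53)), 664391) = Add(Add(2766097, -74837), 664391) = Add(2691260, 664391) = 3355651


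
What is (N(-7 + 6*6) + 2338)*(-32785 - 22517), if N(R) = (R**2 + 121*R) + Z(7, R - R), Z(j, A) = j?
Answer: -370246890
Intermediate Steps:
N(R) = 7 + R**2 + 121*R (N(R) = (R**2 + 121*R) + 7 = 7 + R**2 + 121*R)
(N(-7 + 6*6) + 2338)*(-32785 - 22517) = ((7 + (-7 + 6*6)**2 + 121*(-7 + 6*6)) + 2338)*(-32785 - 22517) = ((7 + (-7 + 36)**2 + 121*(-7 + 36)) + 2338)*(-55302) = ((7 + 29**2 + 121*29) + 2338)*(-55302) = ((7 + 841 + 3509) + 2338)*(-55302) = (4357 + 2338)*(-55302) = 6695*(-55302) = -370246890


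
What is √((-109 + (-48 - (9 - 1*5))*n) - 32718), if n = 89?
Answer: I*√37455 ≈ 193.53*I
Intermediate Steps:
√((-109 + (-48 - (9 - 1*5))*n) - 32718) = √((-109 + (-48 - (9 - 1*5))*89) - 32718) = √((-109 + (-48 - (9 - 5))*89) - 32718) = √((-109 + (-48 - 1*4)*89) - 32718) = √((-109 + (-48 - 4)*89) - 32718) = √((-109 - 52*89) - 32718) = √((-109 - 4628) - 32718) = √(-4737 - 32718) = √(-37455) = I*√37455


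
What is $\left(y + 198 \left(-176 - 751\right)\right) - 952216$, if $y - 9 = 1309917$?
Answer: $174164$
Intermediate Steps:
$y = 1309926$ ($y = 9 + 1309917 = 1309926$)
$\left(y + 198 \left(-176 - 751\right)\right) - 952216 = \left(1309926 + 198 \left(-176 - 751\right)\right) - 952216 = \left(1309926 + 198 \left(-927\right)\right) - 952216 = \left(1309926 - 183546\right) - 952216 = 1126380 - 952216 = 174164$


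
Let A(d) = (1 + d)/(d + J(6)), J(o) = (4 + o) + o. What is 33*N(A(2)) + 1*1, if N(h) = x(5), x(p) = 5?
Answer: 166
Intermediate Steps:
J(o) = 4 + 2*o
A(d) = (1 + d)/(16 + d) (A(d) = (1 + d)/(d + (4 + 2*6)) = (1 + d)/(d + (4 + 12)) = (1 + d)/(d + 16) = (1 + d)/(16 + d))
N(h) = 5
33*N(A(2)) + 1*1 = 33*5 + 1*1 = 165 + 1 = 166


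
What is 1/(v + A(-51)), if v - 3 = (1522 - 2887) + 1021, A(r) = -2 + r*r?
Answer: 1/2258 ≈ 0.00044287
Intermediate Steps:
A(r) = -2 + r²
v = -341 (v = 3 + ((1522 - 2887) + 1021) = 3 + (-1365 + 1021) = 3 - 344 = -341)
1/(v + A(-51)) = 1/(-341 + (-2 + (-51)²)) = 1/(-341 + (-2 + 2601)) = 1/(-341 + 2599) = 1/2258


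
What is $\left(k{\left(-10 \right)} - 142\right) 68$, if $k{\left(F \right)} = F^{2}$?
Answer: $-2856$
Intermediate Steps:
$\left(k{\left(-10 \right)} - 142\right) 68 = \left(\left(-10\right)^{2} - 142\right) 68 = \left(100 - 142\right) 68 = \left(-42\right) 68 = -2856$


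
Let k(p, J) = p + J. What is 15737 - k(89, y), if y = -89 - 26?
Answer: 15763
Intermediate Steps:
y = -115
k(p, J) = J + p
15737 - k(89, y) = 15737 - (-115 + 89) = 15737 - 1*(-26) = 15737 + 26 = 15763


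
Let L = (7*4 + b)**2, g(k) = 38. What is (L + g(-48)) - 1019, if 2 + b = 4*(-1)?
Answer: -497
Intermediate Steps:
b = -6 (b = -2 + 4*(-1) = -2 - 4 = -6)
L = 484 (L = (7*4 - 6)**2 = (28 - 6)**2 = 22**2 = 484)
(L + g(-48)) - 1019 = (484 + 38) - 1019 = 522 - 1019 = -497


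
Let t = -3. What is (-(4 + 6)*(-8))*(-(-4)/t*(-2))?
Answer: 640/3 ≈ 213.33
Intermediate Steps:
(-(4 + 6)*(-8))*(-(-4)/t*(-2)) = (-(4 + 6)*(-8))*(-(-4)/(-3)*(-2)) = (-1*10*(-8))*(-(-4)*(-1)/3*(-2)) = (-10*(-8))*(-1*4/3*(-2)) = 80*(-4/3*(-2)) = 80*(8/3) = 640/3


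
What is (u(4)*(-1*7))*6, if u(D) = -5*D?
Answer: 840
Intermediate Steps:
(u(4)*(-1*7))*6 = ((-5*4)*(-1*7))*6 = -20*(-7)*6 = 140*6 = 840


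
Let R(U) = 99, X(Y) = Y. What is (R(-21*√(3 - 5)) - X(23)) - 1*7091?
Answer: -7015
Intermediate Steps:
(R(-21*√(3 - 5)) - X(23)) - 1*7091 = (99 - 1*23) - 1*7091 = (99 - 23) - 7091 = 76 - 7091 = -7015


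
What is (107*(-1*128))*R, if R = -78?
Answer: 1068288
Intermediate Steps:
(107*(-1*128))*R = (107*(-1*128))*(-78) = (107*(-128))*(-78) = -13696*(-78) = 1068288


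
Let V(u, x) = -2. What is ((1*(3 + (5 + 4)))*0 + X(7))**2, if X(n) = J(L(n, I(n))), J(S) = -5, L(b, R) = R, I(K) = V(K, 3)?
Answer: 25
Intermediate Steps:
I(K) = -2
X(n) = -5
((1*(3 + (5 + 4)))*0 + X(7))**2 = ((1*(3 + (5 + 4)))*0 - 5)**2 = ((1*(3 + 9))*0 - 5)**2 = ((1*12)*0 - 5)**2 = (12*0 - 5)**2 = (0 - 5)**2 = (-5)**2 = 25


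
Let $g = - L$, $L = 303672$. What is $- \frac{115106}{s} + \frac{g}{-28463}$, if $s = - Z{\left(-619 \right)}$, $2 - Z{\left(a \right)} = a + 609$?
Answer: $\frac{1639953071}{170778} \approx 9602.8$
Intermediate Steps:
$Z{\left(a \right)} = -607 - a$ ($Z{\left(a \right)} = 2 - \left(a + 609\right) = 2 - \left(609 + a\right) = -607 - a$)
$s = -12$ ($s = - (-607 - -619) = - (-607 + 619) = \left(-1\right) 12 = -12$)
$g = -303672$ ($g = \left(-1\right) 303672 = -303672$)
$- \frac{115106}{s} + \frac{g}{-28463} = - \frac{115106}{-12} - \frac{303672}{-28463} = \left(-115106\right) \left(- \frac{1}{12}\right) - - \frac{303672}{28463} = \frac{57553}{6} + \frac{303672}{28463} = \frac{1639953071}{170778}$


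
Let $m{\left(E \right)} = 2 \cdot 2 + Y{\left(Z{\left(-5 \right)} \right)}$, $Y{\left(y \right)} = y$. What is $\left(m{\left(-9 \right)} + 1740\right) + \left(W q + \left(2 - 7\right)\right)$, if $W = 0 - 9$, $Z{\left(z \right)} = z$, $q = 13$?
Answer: $1617$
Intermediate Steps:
$W = -9$
$m{\left(E \right)} = -1$ ($m{\left(E \right)} = 2 \cdot 2 - 5 = 4 - 5 = -1$)
$\left(m{\left(-9 \right)} + 1740\right) + \left(W q + \left(2 - 7\right)\right) = \left(-1 + 1740\right) + \left(\left(-9\right) 13 + \left(2 - 7\right)\right) = 1739 + \left(-117 + \left(2 - 7\right)\right) = 1739 - 122 = 1617$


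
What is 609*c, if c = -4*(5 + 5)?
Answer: -24360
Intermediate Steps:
c = -40 (c = -4*10 = -40)
609*c = 609*(-40) = -24360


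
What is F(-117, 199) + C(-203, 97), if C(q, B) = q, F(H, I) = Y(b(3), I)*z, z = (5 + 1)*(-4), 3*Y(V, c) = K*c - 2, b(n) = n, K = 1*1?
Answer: -1779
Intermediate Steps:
K = 1
Y(V, c) = -2/3 + c/3 (Y(V, c) = (1*c - 2)/3 = (c - 2)/3 = (-2 + c)/3 = -2/3 + c/3)
z = -24 (z = 6*(-4) = -24)
F(H, I) = 16 - 8*I (F(H, I) = (-2/3 + I/3)*(-24) = 16 - 8*I)
F(-117, 199) + C(-203, 97) = (16 - 8*199) - 203 = (16 - 1592) - 203 = -1576 - 203 = -1779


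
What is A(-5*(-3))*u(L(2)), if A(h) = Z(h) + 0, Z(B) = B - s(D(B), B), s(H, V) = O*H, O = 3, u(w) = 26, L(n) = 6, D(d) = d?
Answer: -780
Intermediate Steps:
s(H, V) = 3*H
Z(B) = -2*B (Z(B) = B - 3*B = -2*B)
A(h) = -2*h (A(h) = -2*h + 0 = -2*h)
A(-5*(-3))*u(L(2)) = -(-10)*(-3)*26 = -2*15*26 = -30*26 = -780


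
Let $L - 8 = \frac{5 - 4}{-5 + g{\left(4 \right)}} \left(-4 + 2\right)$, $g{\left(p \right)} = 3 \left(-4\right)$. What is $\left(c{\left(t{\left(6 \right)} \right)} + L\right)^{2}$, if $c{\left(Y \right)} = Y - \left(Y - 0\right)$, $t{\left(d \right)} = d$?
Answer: $\frac{19044}{289} \approx 65.896$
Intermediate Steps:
$g{\left(p \right)} = -12$
$c{\left(Y \right)} = 0$ ($c{\left(Y \right)} = Y - \left(Y + 0\right) = Y - Y = 0$)
$L = \frac{138}{17}$ ($L = 8 + \frac{5 - 4}{-5 - 12} \left(-4 + 2\right) = 8 + 1 \frac{1}{-17} \left(-2\right) = 8 + 1 \left(- \frac{1}{17}\right) \left(-2\right) = 8 - - \frac{2}{17} = 8 + \frac{2}{17} = \frac{138}{17} \approx 8.1176$)
$\left(c{\left(t{\left(6 \right)} \right)} + L\right)^{2} = \left(0 + \frac{138}{17}\right)^{2} = \left(\frac{138}{17}\right)^{2} = \frac{19044}{289}$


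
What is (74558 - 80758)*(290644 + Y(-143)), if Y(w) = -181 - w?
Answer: -1801757200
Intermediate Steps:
(74558 - 80758)*(290644 + Y(-143)) = (74558 - 80758)*(290644 + (-181 - 1*(-143))) = -6200*(290644 + (-181 + 143)) = -6200*(290644 - 38) = -6200*290606 = -1801757200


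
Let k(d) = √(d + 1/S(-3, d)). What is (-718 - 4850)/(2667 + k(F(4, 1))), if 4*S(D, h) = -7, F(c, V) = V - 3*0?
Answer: -8662416/4149185 + 464*√21/4149185 ≈ -2.0872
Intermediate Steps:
F(c, V) = V (F(c, V) = V + 0 = V)
S(D, h) = -7/4 (S(D, h) = (¼)*(-7) = -7/4)
k(d) = √(-4/7 + d) (k(d) = √(d + 1/(-7/4)) = √(d - 4/7) = √(-4/7 + d))
(-718 - 4850)/(2667 + k(F(4, 1))) = (-718 - 4850)/(2667 + √(-28 + 49*1)/7) = -5568/(2667 + √(-28 + 49)/7) = -5568/(2667 + √21/7)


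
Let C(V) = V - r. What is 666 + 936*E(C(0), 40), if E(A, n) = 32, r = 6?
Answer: 30618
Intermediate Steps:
C(V) = -6 + V (C(V) = V - 1*6 = V - 6 = -6 + V)
666 + 936*E(C(0), 40) = 666 + 936*32 = 666 + 29952 = 30618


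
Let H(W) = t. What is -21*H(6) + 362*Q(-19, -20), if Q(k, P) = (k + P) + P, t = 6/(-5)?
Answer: -106664/5 ≈ -21333.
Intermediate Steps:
t = -6/5 (t = 6*(-⅕) = -6/5 ≈ -1.2000)
Q(k, P) = k + 2*P (Q(k, P) = (P + k) + P = k + 2*P)
H(W) = -6/5
-21*H(6) + 362*Q(-19, -20) = -21*(-6/5) + 362*(-19 + 2*(-20)) = 126/5 + 362*(-19 - 40) = 126/5 + 362*(-59) = 126/5 - 21358 = -106664/5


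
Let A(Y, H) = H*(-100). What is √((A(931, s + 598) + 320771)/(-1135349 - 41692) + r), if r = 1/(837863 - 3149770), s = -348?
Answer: I*√1860752658121401240103206/2721209327187 ≈ 0.50128*I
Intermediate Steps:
r = -1/2311907 (r = 1/(-2311907) = -1/2311907 ≈ -4.3254e-7)
A(Y, H) = -100*H
√((A(931, s + 598) + 320771)/(-1135349 - 41692) + r) = √((-100*(-348 + 598) + 320771)/(-1135349 - 41692) - 1/2311907) = √((-100*250 + 320771)/(-1177041) - 1/2311907) = √((-25000 + 320771)*(-1/1177041) - 1/2311907) = √(295771*(-1/1177041) - 1/2311907) = √(-295771/1177041 - 1/2311907) = √(-683796222338/2721209327187) = I*√1860752658121401240103206/2721209327187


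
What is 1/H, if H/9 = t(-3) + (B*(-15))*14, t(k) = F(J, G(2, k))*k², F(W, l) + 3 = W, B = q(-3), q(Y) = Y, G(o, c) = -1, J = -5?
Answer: 1/5022 ≈ 0.00019912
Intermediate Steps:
B = -3
F(W, l) = -3 + W
t(k) = -8*k² (t(k) = (-3 - 5)*k² = -8*k²)
H = 5022 (H = 9*(-8*(-3)² - 3*(-15)*14) = 9*(-8*9 + 45*14) = 9*(-72 + 630) = 9*558 = 5022)
1/H = 1/5022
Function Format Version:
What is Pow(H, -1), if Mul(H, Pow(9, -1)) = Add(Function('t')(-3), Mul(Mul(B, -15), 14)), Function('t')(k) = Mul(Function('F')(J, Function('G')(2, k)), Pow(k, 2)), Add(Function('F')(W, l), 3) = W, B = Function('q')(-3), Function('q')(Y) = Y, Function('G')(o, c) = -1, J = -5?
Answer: Rational(1, 5022) ≈ 0.00019912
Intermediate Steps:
B = -3
Function('F')(W, l) = Add(-3, W)
Function('t')(k) = Mul(-8, Pow(k, 2)) (Function('t')(k) = Mul(Add(-3, -5), Pow(k, 2)) = Mul(-8, Pow(k, 2)))
H = 5022 (H = Mul(9, Add(Mul(-8, Pow(-3, 2)), Mul(Mul(-3, -15), 14))) = Mul(9, Add(Mul(-8, 9), Mul(45, 14))) = Mul(9, Add(-72, 630)) = Mul(9, 558) = 5022)
Pow(H, -1) = Pow(5022, -1) = Rational(1, 5022)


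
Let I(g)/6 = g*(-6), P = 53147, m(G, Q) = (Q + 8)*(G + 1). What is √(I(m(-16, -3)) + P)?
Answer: √55847 ≈ 236.32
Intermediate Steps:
m(G, Q) = (1 + G)*(8 + Q) (m(G, Q) = (8 + Q)*(1 + G) = (1 + G)*(8 + Q))
I(g) = -36*g (I(g) = 6*(g*(-6)) = 6*(-6*g) = -36*g)
√(I(m(-16, -3)) + P) = √(-36*(8 - 3 + 8*(-16) - 16*(-3)) + 53147) = √(-36*(8 - 3 - 128 + 48) + 53147) = √(-36*(-75) + 53147) = √(2700 + 53147) = √55847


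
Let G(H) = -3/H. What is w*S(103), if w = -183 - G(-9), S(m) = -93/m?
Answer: 17050/103 ≈ 165.53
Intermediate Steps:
w = -550/3 (w = -183 - (-3)/(-9) = -183 - (-3)*(-1)/9 = -183 - 1*1/3 = -183 - 1/3 = -550/3 ≈ -183.33)
w*S(103) = -(-17050)/103 = -550/3*(-93/103) = 17050/103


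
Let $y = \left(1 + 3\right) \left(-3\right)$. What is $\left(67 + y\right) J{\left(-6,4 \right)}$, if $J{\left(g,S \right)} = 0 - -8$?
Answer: $440$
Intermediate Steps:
$y = -12$ ($y = 4 \left(-3\right) = -12$)
$J{\left(g,S \right)} = 8$ ($J{\left(g,S \right)} = 0 + 8 = 8$)
$\left(67 + y\right) J{\left(-6,4 \right)} = \left(67 - 12\right) 8 = 55 \cdot 8 = 440$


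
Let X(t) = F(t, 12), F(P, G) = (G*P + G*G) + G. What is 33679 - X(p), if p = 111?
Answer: 32191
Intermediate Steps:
F(P, G) = G + G**2 + G*P (F(P, G) = (G*P + G**2) + G = (G**2 + G*P) + G = G + G**2 + G*P)
X(t) = 156 + 12*t (X(t) = 12*(1 + 12 + t) = 12*(13 + t) = 156 + 12*t)
33679 - X(p) = 33679 - (156 + 12*111) = 33679 - (156 + 1332) = 33679 - 1*1488 = 33679 - 1488 = 32191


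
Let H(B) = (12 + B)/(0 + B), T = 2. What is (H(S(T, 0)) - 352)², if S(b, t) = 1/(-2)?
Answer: 140625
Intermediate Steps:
S(b, t) = -½
H(B) = (12 + B)/B
(H(S(T, 0)) - 352)² = ((12 - ½)/(-½) - 352)² = (-2*23/2 - 352)² = (-23 - 352)² = (-375)² = 140625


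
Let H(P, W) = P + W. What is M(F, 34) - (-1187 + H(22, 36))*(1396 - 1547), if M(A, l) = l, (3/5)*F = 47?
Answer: -170445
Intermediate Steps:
F = 235/3 (F = (5/3)*47 = 235/3 ≈ 78.333)
M(F, 34) - (-1187 + H(22, 36))*(1396 - 1547) = 34 - (-1187 + (22 + 36))*(1396 - 1547) = 34 - (-1187 + 58)*(-151) = 34 - (-1129)*(-151) = 34 - 1*170479 = 34 - 170479 = -170445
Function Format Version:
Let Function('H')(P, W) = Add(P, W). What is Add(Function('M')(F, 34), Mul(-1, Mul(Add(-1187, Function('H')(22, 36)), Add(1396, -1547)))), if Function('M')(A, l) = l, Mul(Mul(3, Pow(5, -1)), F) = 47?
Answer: -170445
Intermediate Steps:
F = Rational(235, 3) (F = Mul(Rational(5, 3), 47) = Rational(235, 3) ≈ 78.333)
Add(Function('M')(F, 34), Mul(-1, Mul(Add(-1187, Function('H')(22, 36)), Add(1396, -1547)))) = Add(34, Mul(-1, Mul(Add(-1187, Add(22, 36)), Add(1396, -1547)))) = Add(34, Mul(-1, Mul(Add(-1187, 58), -151))) = Add(34, Mul(-1, Mul(-1129, -151))) = Add(34, Mul(-1, 170479)) = Add(34, -170479) = -170445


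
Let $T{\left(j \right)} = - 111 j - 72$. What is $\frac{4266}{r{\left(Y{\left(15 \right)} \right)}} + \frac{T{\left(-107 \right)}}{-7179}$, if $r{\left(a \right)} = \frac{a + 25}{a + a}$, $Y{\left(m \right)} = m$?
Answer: $\frac{15304937}{4786} \approx 3197.9$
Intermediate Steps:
$T{\left(j \right)} = -72 - 111 j$ ($T{\left(j \right)} = - 111 j - 72 = -72 - 111 j$)
$r{\left(a \right)} = \frac{25 + a}{2 a}$
$\frac{4266}{r{\left(Y{\left(15 \right)} \right)}} + \frac{T{\left(-107 \right)}}{-7179} = \frac{4266}{\frac{1}{2} \cdot \frac{1}{15} \left(25 + 15\right)} + \frac{-72 - -11877}{-7179} = \frac{4266}{\frac{1}{2} \cdot \frac{1}{15} \cdot 40} + \left(-72 + 11877\right) \left(- \frac{1}{7179}\right) = \frac{4266}{\frac{4}{3}} + 11805 \left(- \frac{1}{7179}\right) = 4266 \cdot \frac{3}{4} - \frac{3935}{2393} = \frac{6399}{2} - \frac{3935}{2393} = \frac{15304937}{4786}$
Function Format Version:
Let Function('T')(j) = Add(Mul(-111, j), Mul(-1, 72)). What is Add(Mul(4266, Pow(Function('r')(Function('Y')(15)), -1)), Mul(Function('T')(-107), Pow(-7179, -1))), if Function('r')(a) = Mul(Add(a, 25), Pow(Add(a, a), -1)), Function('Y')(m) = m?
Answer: Rational(15304937, 4786) ≈ 3197.9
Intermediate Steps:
Function('T')(j) = Add(-72, Mul(-111, j)) (Function('T')(j) = Add(Mul(-111, j), -72) = Add(-72, Mul(-111, j)))
Function('r')(a) = Mul(Rational(1, 2), Pow(a, -1), Add(25, a)) (Function('r')(a) = Mul(Add(25, a), Pow(Mul(2, a), -1)) = Mul(Add(25, a), Mul(Rational(1, 2), Pow(a, -1))) = Mul(Rational(1, 2), Pow(a, -1), Add(25, a)))
Add(Mul(4266, Pow(Function('r')(Function('Y')(15)), -1)), Mul(Function('T')(-107), Pow(-7179, -1))) = Add(Mul(4266, Pow(Mul(Rational(1, 2), Pow(15, -1), Add(25, 15)), -1)), Mul(Add(-72, Mul(-111, -107)), Pow(-7179, -1))) = Add(Mul(4266, Pow(Mul(Rational(1, 2), Rational(1, 15), 40), -1)), Mul(Add(-72, 11877), Rational(-1, 7179))) = Add(Mul(4266, Pow(Rational(4, 3), -1)), Mul(11805, Rational(-1, 7179))) = Add(Mul(4266, Rational(3, 4)), Rational(-3935, 2393)) = Add(Rational(6399, 2), Rational(-3935, 2393)) = Rational(15304937, 4786)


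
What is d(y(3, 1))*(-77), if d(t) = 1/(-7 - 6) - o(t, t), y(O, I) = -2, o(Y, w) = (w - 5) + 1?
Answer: -5929/13 ≈ -456.08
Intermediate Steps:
o(Y, w) = -4 + w (o(Y, w) = (-5 + w) + 1 = -4 + w)
d(t) = 51/13 - t (d(t) = 1/(-7 - 6) - (-4 + t) = 1/(-13) + (4 - t) = -1/13 + (4 - t) = 51/13 - t)
d(y(3, 1))*(-77) = (51/13 - 1*(-2))*(-77) = (51/13 + 2)*(-77) = (77/13)*(-77) = -5929/13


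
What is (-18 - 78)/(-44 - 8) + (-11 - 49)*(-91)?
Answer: 71004/13 ≈ 5461.8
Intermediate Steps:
(-18 - 78)/(-44 - 8) + (-11 - 49)*(-91) = -96/(-52) - 60*(-91) = -96*(-1/52) + 5460 = 24/13 + 5460 = 71004/13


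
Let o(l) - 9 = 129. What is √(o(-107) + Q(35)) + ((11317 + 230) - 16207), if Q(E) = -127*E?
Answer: -4660 + I*√4307 ≈ -4660.0 + 65.628*I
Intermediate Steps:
o(l) = 138 (o(l) = 9 + 129 = 138)
√(o(-107) + Q(35)) + ((11317 + 230) - 16207) = √(138 - 127*35) + ((11317 + 230) - 16207) = √(138 - 4445) + (11547 - 16207) = √(-4307) - 4660 = I*√4307 - 4660 = -4660 + I*√4307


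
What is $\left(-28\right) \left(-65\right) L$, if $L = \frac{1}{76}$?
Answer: $\frac{455}{19} \approx 23.947$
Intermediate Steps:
$L = \frac{1}{76} \approx 0.013158$
$\left(-28\right) \left(-65\right) L = \left(-28\right) \left(-65\right) \frac{1}{76} = 1820 \cdot \frac{1}{76} = \frac{455}{19}$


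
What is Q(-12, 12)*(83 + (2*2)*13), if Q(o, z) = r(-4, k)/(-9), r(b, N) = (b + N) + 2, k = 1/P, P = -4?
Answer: 135/4 ≈ 33.750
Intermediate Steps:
k = -¼ (k = 1/(-4) = -¼ ≈ -0.25000)
r(b, N) = 2 + N + b (r(b, N) = (N + b) + 2 = 2 + N + b)
Q(o, z) = ¼ (Q(o, z) = (2 - ¼ - 4)/(-9) = -9/4*(-⅑) = ¼)
Q(-12, 12)*(83 + (2*2)*13) = (83 + (2*2)*13)/4 = (83 + 4*13)/4 = (83 + 52)/4 = (¼)*135 = 135/4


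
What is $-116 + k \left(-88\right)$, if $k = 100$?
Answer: $-8916$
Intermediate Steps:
$-116 + k \left(-88\right) = -116 + 100 \left(-88\right) = -116 - 8800 = -8916$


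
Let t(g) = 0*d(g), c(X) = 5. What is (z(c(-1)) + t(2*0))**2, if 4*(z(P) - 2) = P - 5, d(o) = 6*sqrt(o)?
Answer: 4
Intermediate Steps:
t(g) = 0 (t(g) = 0*(6*sqrt(g)) = 0)
z(P) = 3/4 + P/4 (z(P) = 2 + (P - 5)/4 = 2 + (-5 + P)/4 = 2 + (-5/4 + P/4) = 3/4 + P/4)
(z(c(-1)) + t(2*0))**2 = ((3/4 + (1/4)*5) + 0)**2 = ((3/4 + 5/4) + 0)**2 = (2 + 0)**2 = 2**2 = 4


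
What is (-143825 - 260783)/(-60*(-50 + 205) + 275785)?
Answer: -404608/266485 ≈ -1.5183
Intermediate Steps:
(-143825 - 260783)/(-60*(-50 + 205) + 275785) = -404608/(-60*155 + 275785) = -404608/(-9300 + 275785) = -404608/266485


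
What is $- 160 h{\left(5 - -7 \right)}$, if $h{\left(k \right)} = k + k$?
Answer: $-3840$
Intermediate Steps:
$h{\left(k \right)} = 2 k$
$- 160 h{\left(5 - -7 \right)} = - 160 \cdot 2 \left(5 - -7\right) = - 160 \cdot 2 \left(5 + 7\right) = - 160 \cdot 2 \cdot 12 = \left(-160\right) 24 = -3840$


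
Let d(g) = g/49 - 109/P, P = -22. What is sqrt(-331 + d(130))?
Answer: I*sqrt(7669574)/154 ≈ 17.983*I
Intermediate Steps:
d(g) = 109/22 + g/49 (d(g) = g/49 - 109/(-22) = g*(1/49) - 109*(-1/22) = g/49 + 109/22 = 109/22 + g/49)
sqrt(-331 + d(130)) = sqrt(-331 + (109/22 + (1/49)*130)) = sqrt(-331 + (109/22 + 130/49)) = sqrt(-331 + 8201/1078) = sqrt(-348617/1078) = I*sqrt(7669574)/154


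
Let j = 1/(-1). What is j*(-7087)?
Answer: 7087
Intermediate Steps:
j = -1 (j = 1*(-1) = -1)
j*(-7087) = -1*(-7087) = 7087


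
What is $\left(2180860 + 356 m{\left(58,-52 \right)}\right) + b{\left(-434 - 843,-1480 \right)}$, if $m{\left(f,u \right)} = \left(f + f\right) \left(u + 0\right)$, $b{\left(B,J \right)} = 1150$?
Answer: $34618$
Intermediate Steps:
$m{\left(f,u \right)} = 2 f u$
$\left(2180860 + 356 m{\left(58,-52 \right)}\right) + b{\left(-434 - 843,-1480 \right)} = \left(2180860 + 356 \cdot 2 \cdot 58 \left(-52\right)\right) + 1150 = \left(2180860 + 356 \left(-6032\right)\right) + 1150 = \left(2180860 - 2147392\right) + 1150 = 33468 + 1150 = 34618$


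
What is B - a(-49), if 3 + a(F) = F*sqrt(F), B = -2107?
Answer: -2104 + 343*I ≈ -2104.0 + 343.0*I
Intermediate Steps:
a(F) = -3 + F**(3/2) (a(F) = -3 + F*sqrt(F) = -3 + F**(3/2))
B - a(-49) = -2107 - (-3 + (-49)**(3/2)) = -2107 - (-3 - 343*I) = -2107 + (3 + 343*I) = -2104 + 343*I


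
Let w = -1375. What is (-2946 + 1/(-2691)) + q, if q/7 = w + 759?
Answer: -19531279/2691 ≈ -7258.0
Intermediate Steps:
q = -4312 (q = 7*(-1375 + 759) = 7*(-616) = -4312)
(-2946 + 1/(-2691)) + q = (-2946 + 1/(-2691)) - 4312 = (-2946 - 1/2691) - 4312 = -7927687/2691 - 4312 = -19531279/2691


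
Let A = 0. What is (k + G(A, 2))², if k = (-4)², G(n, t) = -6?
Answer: 100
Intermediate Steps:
k = 16
(k + G(A, 2))² = (16 - 6)² = 10² = 100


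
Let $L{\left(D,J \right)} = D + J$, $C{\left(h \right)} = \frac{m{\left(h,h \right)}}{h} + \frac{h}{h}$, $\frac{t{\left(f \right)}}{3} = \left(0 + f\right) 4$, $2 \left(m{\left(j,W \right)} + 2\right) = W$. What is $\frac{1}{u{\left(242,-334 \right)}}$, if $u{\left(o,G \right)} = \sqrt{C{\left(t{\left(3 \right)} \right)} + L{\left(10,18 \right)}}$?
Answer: $\frac{3 \sqrt{265}}{265} \approx 0.18429$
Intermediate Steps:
$m{\left(j,W \right)} = -2 + \frac{W}{2}$
$t{\left(f \right)} = 12 f$ ($t{\left(f \right)} = 3 \left(0 + f\right) 4 = 3 f 4 = 3 \cdot 4 f = 12 f$)
$C{\left(h \right)} = 1 + \frac{-2 + \frac{h}{2}}{h}$ ($C{\left(h \right)} = \frac{-2 + \frac{h}{2}}{h} + \frac{h}{h} = \frac{-2 + \frac{h}{2}}{h} + 1 = 1 + \frac{-2 + \frac{h}{2}}{h}$)
$u{\left(o,G \right)} = \frac{\sqrt{265}}{3}$ ($u{\left(o,G \right)} = \sqrt{\left(\frac{3}{2} - \frac{2}{12 \cdot 3}\right) + \left(10 + 18\right)} = \sqrt{\left(\frac{3}{2} - \frac{2}{36}\right) + 28} = \sqrt{\left(\frac{3}{2} - \frac{1}{18}\right) + 28} = \sqrt{\frac{13}{9} + 28} = \sqrt{\frac{265}{9}} = \frac{\sqrt{265}}{3}$)
$\frac{1}{u{\left(242,-334 \right)}} = \frac{1}{\frac{1}{3} \sqrt{265}} = \frac{3 \sqrt{265}}{265}$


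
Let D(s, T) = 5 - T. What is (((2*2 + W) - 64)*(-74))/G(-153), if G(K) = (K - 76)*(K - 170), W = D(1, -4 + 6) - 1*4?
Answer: 4514/73967 ≈ 0.061027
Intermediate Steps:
W = -1 (W = (5 - (-4 + 6)) - 1*4 = (5 - 1*2) - 4 = (5 - 2) - 4 = 3 - 4 = -1)
G(K) = (-170 + K)*(-76 + K) (G(K) = (-76 + K)*(-170 + K) = (-170 + K)*(-76 + K))
(((2*2 + W) - 64)*(-74))/G(-153) = (((2*2 - 1) - 64)*(-74))/(12920 + (-153)² - 246*(-153)) = (((4 - 1) - 64)*(-74))/(12920 + 23409 + 37638) = ((3 - 64)*(-74))/73967 = -61*(-74)*(1/73967) = 4514*(1/73967) = 4514/73967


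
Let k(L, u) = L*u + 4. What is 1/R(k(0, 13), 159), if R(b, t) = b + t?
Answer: 1/163 ≈ 0.0061350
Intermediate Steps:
k(L, u) = 4 + L*u
1/R(k(0, 13), 159) = 1/((4 + 0*13) + 159) = 1/((4 + 0) + 159) = 1/(4 + 159) = 1/163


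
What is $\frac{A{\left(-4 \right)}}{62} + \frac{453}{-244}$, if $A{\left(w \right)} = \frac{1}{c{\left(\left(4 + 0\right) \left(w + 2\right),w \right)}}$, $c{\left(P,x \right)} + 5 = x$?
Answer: $- \frac{126509}{68076} \approx -1.8583$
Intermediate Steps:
$c{\left(P,x \right)} = -5 + x$
$A{\left(w \right)} = \frac{1}{-5 + w}$
$\frac{A{\left(-4 \right)}}{62} + \frac{453}{-244} = \frac{1}{\left(-5 - 4\right) 62} + \frac{453}{-244} = \frac{1}{-9} \cdot \frac{1}{62} + 453 \left(- \frac{1}{244}\right) = \left(- \frac{1}{9}\right) \frac{1}{62} - \frac{453}{244} = - \frac{1}{558} - \frac{453}{244} = - \frac{126509}{68076}$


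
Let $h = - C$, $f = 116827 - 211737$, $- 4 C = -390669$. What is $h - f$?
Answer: $- \frac{11029}{4} \approx -2757.3$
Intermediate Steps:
$C = \frac{390669}{4}$ ($C = \left(- \frac{1}{4}\right) \left(-390669\right) = \frac{390669}{4} \approx 97667.0$)
$f = -94910$
$h = - \frac{390669}{4}$ ($h = \left(-1\right) \frac{390669}{4} = - \frac{390669}{4} \approx -97667.0$)
$h - f = - \frac{390669}{4} - -94910 = - \frac{390669}{4} + 94910 = - \frac{11029}{4}$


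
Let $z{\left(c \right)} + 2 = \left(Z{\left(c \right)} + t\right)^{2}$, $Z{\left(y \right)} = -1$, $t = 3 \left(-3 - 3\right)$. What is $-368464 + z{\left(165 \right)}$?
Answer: $-368105$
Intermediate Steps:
$t = -18$ ($t = 3 \left(-6\right) = -18$)
$z{\left(c \right)} = 359$ ($z{\left(c \right)} = -2 + \left(-1 - 18\right)^{2} = -2 + \left(-19\right)^{2} = -2 + 361 = 359$)
$-368464 + z{\left(165 \right)} = -368464 + 359 = -368105$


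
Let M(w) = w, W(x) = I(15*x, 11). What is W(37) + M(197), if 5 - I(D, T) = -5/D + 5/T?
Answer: 246098/1221 ≈ 201.55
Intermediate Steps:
I(D, T) = 5 - 5/T + 5/D (I(D, T) = 5 - (-5/D + 5/T) = 5 + (-5/T + 5/D) = 5 - 5/T + 5/D)
W(x) = 50/11 + 1/(3*x) (W(x) = 5 - 5/11 + 5/((15*x)) = 5 - 5*1/11 + 5*(1/(15*x)) = 5 - 5/11 + 1/(3*x) = 50/11 + 1/(3*x))
W(37) + M(197) = (1/33)*(11 + 150*37)/37 + 197 = (1/33)*(1/37)*(11 + 5550) + 197 = (1/33)*(1/37)*5561 + 197 = 5561/1221 + 197 = 246098/1221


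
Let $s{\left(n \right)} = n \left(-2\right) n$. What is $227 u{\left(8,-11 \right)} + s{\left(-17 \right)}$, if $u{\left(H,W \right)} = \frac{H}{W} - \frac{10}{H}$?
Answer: $- \frac{45181}{44} \approx -1026.8$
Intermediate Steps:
$u{\left(H,W \right)} = - \frac{10}{H} + \frac{H}{W}$
$s{\left(n \right)} = - 2 n^{2}$ ($s{\left(n \right)} = - 2 n n = - 2 n^{2}$)
$227 u{\left(8,-11 \right)} + s{\left(-17 \right)} = 227 \left(- \frac{10}{8} + \frac{8}{-11}\right) - 2 \left(-17\right)^{2} = 227 \left(\left(-10\right) \frac{1}{8} + 8 \left(- \frac{1}{11}\right)\right) - 578 = 227 \left(- \frac{5}{4} - \frac{8}{11}\right) - 578 = 227 \left(- \frac{87}{44}\right) - 578 = - \frac{19749}{44} - 578 = - \frac{45181}{44}$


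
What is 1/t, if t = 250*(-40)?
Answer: -1/10000 ≈ -0.00010000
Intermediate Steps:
t = -10000
1/t = 1/(-10000) = -1/10000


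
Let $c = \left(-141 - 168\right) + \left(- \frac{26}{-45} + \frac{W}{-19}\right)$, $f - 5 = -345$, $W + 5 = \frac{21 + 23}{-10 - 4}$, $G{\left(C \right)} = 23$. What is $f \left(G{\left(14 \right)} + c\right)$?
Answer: $\frac{6104564}{63} \approx 96898.0$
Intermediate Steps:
$W = - \frac{57}{7}$ ($W = -5 + \frac{21 + 23}{-10 - 4} = -5 + \frac{44}{-14} = -5 + 44 \left(- \frac{1}{14}\right) = -5 - \frac{22}{7} = - \frac{57}{7} \approx -8.1429$)
$f = -340$ ($f = 5 - 345 = -340$)
$c = - \frac{97018}{315}$ ($c = \left(-141 - 168\right) - \left(- \frac{26}{45} - \frac{3}{7}\right) = -309 - - \frac{317}{315} = -309 + \left(\frac{26}{45} + \frac{3}{7}\right) = -309 + \frac{317}{315} = - \frac{97018}{315} \approx -307.99$)
$f \left(G{\left(14 \right)} + c\right) = - 340 \left(23 - \frac{97018}{315}\right) = \left(-340\right) \left(- \frac{89773}{315}\right) = \frac{6104564}{63}$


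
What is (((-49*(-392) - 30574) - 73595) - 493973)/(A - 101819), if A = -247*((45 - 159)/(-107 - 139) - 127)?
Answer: 7912098/964381 ≈ 8.2043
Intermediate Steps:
A = 1281436/41 (A = -247*(-114/(-246) - 127) = -247*(-114*(-1/246) - 127) = -247*(19/41 - 127) = -247*(-5188/41) = 1281436/41 ≈ 31255.)
(((-49*(-392) - 30574) - 73595) - 493973)/(A - 101819) = (((-49*(-392) - 30574) - 73595) - 493973)/(1281436/41 - 101819) = (((19208 - 30574) - 73595) - 493973)/(-2893143/41) = ((-11366 - 73595) - 493973)*(-41/2893143) = (-84961 - 493973)*(-41/2893143) = -578934*(-41/2893143) = 7912098/964381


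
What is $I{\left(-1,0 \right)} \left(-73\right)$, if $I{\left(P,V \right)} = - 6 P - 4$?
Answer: $-146$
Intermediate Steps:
$I{\left(P,V \right)} = -4 - 6 P$
$I{\left(-1,0 \right)} \left(-73\right) = \left(-4 - -6\right) \left(-73\right) = \left(-4 + 6\right) \left(-73\right) = 2 \left(-73\right) = -146$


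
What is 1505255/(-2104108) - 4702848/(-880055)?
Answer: 8570592910559/1851730765940 ≈ 4.6284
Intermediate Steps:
1505255/(-2104108) - 4702848/(-880055) = 1505255*(-1/2104108) - 4702848*(-1/880055) = -1505255/2104108 + 4702848/880055 = 8570592910559/1851730765940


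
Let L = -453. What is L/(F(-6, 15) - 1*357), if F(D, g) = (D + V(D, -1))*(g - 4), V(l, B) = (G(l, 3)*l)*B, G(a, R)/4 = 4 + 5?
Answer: -151/651 ≈ -0.23195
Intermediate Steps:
G(a, R) = 36 (G(a, R) = 4*(4 + 5) = 4*9 = 36)
V(l, B) = 36*B*l (V(l, B) = (36*l)*B = 36*B*l)
F(D, g) = -35*D*(-4 + g) (F(D, g) = (D + 36*(-1)*D)*(g - 4) = (D - 36*D)*(-4 + g) = (-35*D)*(-4 + g) = -35*D*(-4 + g))
L/(F(-6, 15) - 1*357) = -453/(35*(-6)*(4 - 1*15) - 1*357) = -453/(35*(-6)*(4 - 15) - 357) = -453/(35*(-6)*(-11) - 357) = -453/(2310 - 357) = -453/1953 = -453*1/1953 = -151/651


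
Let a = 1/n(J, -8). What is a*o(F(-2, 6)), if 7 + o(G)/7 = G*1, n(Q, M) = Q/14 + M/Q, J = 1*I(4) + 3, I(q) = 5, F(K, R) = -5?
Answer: 196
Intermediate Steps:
J = 8 (J = 1*5 + 3 = 5 + 3 = 8)
n(Q, M) = Q/14 + M/Q (n(Q, M) = Q*(1/14) + M/Q = Q/14 + M/Q)
o(G) = -49 + 7*G (o(G) = -49 + 7*(G*1) = -49 + 7*G)
a = -7/3 (a = 1/((1/14)*8 - 8/8) = 1/(4/7 - 8*⅛) = 1/(4/7 - 1) = 1/(-3/7) = -7/3 ≈ -2.3333)
a*o(F(-2, 6)) = -7*(-49 + 7*(-5))/3 = -7*(-49 - 35)/3 = -7/3*(-84) = 196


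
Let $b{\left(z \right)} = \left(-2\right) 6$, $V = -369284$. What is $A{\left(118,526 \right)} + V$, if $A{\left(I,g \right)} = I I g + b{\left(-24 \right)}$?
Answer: $6954728$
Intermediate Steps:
$b{\left(z \right)} = -12$
$A{\left(I,g \right)} = -12 + g I^{2}$ ($A{\left(I,g \right)} = I I g - 12 = I^{2} g - 12 = g I^{2} - 12 = -12 + g I^{2}$)
$A{\left(118,526 \right)} + V = \left(-12 + 526 \cdot 118^{2}\right) - 369284 = \left(-12 + 526 \cdot 13924\right) - 369284 = \left(-12 + 7324024\right) - 369284 = 7324012 - 369284 = 6954728$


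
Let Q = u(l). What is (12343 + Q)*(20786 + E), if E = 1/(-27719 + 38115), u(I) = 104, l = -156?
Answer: 2689687875879/10396 ≈ 2.5872e+8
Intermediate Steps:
Q = 104
E = 1/10396 ≈ 9.6191e-5
(12343 + Q)*(20786 + E) = (12343 + 104)*(20786 + 1/10396) = 12447*(216091257/10396) = 2689687875879/10396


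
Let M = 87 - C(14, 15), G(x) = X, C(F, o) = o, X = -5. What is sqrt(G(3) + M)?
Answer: sqrt(67) ≈ 8.1853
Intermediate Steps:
G(x) = -5
M = 72 (M = 87 - 1*15 = 87 - 15 = 72)
sqrt(G(3) + M) = sqrt(-5 + 72) = sqrt(67)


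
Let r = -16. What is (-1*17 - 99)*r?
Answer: 1856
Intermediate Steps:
(-1*17 - 99)*r = (-1*17 - 99)*(-16) = (-17 - 99)*(-16) = -116*(-16) = 1856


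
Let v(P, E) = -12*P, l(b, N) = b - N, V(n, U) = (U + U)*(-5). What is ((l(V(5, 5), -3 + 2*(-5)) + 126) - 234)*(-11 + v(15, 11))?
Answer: 27695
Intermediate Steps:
V(n, U) = -10*U (V(n, U) = (2*U)*(-5) = -10*U)
((l(V(5, 5), -3 + 2*(-5)) + 126) - 234)*(-11 + v(15, 11)) = (((-10*5 - (-3 + 2*(-5))) + 126) - 234)*(-11 - 12*15) = (((-50 - (-3 - 10)) + 126) - 234)*(-11 - 180) = (((-50 - 1*(-13)) + 126) - 234)*(-191) = (((-50 + 13) + 126) - 234)*(-191) = ((-37 + 126) - 234)*(-191) = (89 - 234)*(-191) = -145*(-191) = 27695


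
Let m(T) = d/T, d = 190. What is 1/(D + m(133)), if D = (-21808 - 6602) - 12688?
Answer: -7/287676 ≈ -2.4333e-5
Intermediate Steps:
D = -41098 (D = -28410 - 12688 = -41098)
m(T) = 190/T
1/(D + m(133)) = 1/(-41098 + 190/133) = 1/(-41098 + 190*(1/133)) = 1/(-41098 + 10/7) = 1/(-287676/7) = -7/287676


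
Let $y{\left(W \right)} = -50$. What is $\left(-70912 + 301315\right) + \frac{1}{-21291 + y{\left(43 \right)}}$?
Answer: $\frac{4917030422}{21341} \approx 2.304 \cdot 10^{5}$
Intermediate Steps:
$\left(-70912 + 301315\right) + \frac{1}{-21291 + y{\left(43 \right)}} = \left(-70912 + 301315\right) + \frac{1}{-21291 - 50} = 230403 + \frac{1}{-21341} = 230403 - \frac{1}{21341} = \frac{4917030422}{21341}$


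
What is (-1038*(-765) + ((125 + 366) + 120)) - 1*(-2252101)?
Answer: 3046782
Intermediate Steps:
(-1038*(-765) + ((125 + 366) + 120)) - 1*(-2252101) = (794070 + (491 + 120)) + 2252101 = (794070 + 611) + 2252101 = 794681 + 2252101 = 3046782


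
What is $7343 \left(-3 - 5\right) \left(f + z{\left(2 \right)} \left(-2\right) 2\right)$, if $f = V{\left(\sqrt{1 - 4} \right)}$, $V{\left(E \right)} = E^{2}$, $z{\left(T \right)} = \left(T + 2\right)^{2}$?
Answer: $3935848$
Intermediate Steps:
$z{\left(T \right)} = \left(2 + T\right)^{2}$
$f = -3$ ($f = \left(\sqrt{1 - 4}\right)^{2} = \left(\sqrt{-3}\right)^{2} = \left(i \sqrt{3}\right)^{2} = -3$)
$7343 \left(-3 - 5\right) \left(f + z{\left(2 \right)} \left(-2\right) 2\right) = 7343 \left(-3 - 5\right) \left(-3 + \left(2 + 2\right)^{2} \left(-2\right) 2\right) = 7343 \left(- 8 \left(-3 + 4^{2} \left(-2\right) 2\right)\right) = 7343 \left(- 8 \left(-3 + 16 \left(-2\right) 2\right)\right) = 7343 \left(- 8 \left(-3 - 64\right)\right) = 7343 \left(\left(-8\right) \left(-67\right)\right) = 7343 \cdot 536 = 3935848$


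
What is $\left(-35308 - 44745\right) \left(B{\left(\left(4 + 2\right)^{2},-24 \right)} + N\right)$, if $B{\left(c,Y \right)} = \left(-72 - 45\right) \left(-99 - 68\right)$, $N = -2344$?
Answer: $-1376511335$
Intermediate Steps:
$B{\left(c,Y \right)} = 19539$ ($B{\left(c,Y \right)} = \left(-117\right) \left(-167\right) = 19539$)
$\left(-35308 - 44745\right) \left(B{\left(\left(4 + 2\right)^{2},-24 \right)} + N\right) = \left(-35308 - 44745\right) \left(19539 - 2344\right) = \left(-80053\right) 17195 = -1376511335$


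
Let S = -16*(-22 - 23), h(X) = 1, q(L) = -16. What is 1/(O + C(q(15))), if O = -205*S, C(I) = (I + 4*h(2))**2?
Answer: -1/147456 ≈ -6.7817e-6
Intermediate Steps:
C(I) = (4 + I)**2 (C(I) = (I + 4*1)**2 = (I + 4)**2 = (4 + I)**2)
S = 720 (S = -16*(-45) = 720)
O = -147600 (O = -205*720 = -147600)
1/(O + C(q(15))) = 1/(-147600 + (4 - 16)**2) = 1/(-147600 + (-12)**2) = 1/(-147600 + 144) = 1/(-147456) = -1/147456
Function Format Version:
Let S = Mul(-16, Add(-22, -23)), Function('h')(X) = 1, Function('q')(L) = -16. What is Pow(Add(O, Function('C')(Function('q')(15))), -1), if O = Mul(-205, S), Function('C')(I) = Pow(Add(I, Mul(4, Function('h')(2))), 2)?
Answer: Rational(-1, 147456) ≈ -6.7817e-6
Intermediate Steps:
Function('C')(I) = Pow(Add(4, I), 2) (Function('C')(I) = Pow(Add(I, Mul(4, 1)), 2) = Pow(Add(I, 4), 2) = Pow(Add(4, I), 2))
S = 720 (S = Mul(-16, -45) = 720)
O = -147600 (O = Mul(-205, 720) = -147600)
Pow(Add(O, Function('C')(Function('q')(15))), -1) = Pow(Add(-147600, Pow(Add(4, -16), 2)), -1) = Pow(Add(-147600, Pow(-12, 2)), -1) = Pow(Add(-147600, 144), -1) = Pow(-147456, -1) = Rational(-1, 147456)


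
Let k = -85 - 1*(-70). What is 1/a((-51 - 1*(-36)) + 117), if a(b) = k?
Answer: -1/15 ≈ -0.066667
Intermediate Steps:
k = -15 (k = -85 + 70 = -15)
a(b) = -15
1/a((-51 - 1*(-36)) + 117) = 1/(-15) = -1/15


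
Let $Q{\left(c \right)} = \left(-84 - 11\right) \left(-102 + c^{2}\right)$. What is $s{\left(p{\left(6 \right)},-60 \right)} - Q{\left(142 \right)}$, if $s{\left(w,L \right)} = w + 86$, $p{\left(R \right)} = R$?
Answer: $1905982$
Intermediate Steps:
$s{\left(w,L \right)} = 86 + w$
$Q{\left(c \right)} = 9690 - 95 c^{2}$ ($Q{\left(c \right)} = - 95 \left(-102 + c^{2}\right) = 9690 - 95 c^{2}$)
$s{\left(p{\left(6 \right)},-60 \right)} - Q{\left(142 \right)} = \left(86 + 6\right) - \left(9690 - 95 \cdot 142^{2}\right) = 92 - \left(9690 - 1915580\right) = 92 - -1905890 = 92 + 1905890 = 1905982$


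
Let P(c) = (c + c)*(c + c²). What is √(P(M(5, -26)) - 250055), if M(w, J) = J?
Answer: I*√283855 ≈ 532.78*I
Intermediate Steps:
P(c) = 2*c*(c + c²) (P(c) = (2*c)*(c + c²) = 2*c*(c + c²))
√(P(M(5, -26)) - 250055) = √(2*(-26)²*(1 - 26) - 250055) = √(2*676*(-25) - 250055) = √(-33800 - 250055) = √(-283855) = I*√283855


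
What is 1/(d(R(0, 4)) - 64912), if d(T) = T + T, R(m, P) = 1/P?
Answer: -2/129823 ≈ -1.5406e-5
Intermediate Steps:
d(T) = 2*T
1/(d(R(0, 4)) - 64912) = 1/(2/4 - 64912) = 1/(2*(1/4) - 64912) = 1/(1/2 - 64912) = 1/(-129823/2) = -2/129823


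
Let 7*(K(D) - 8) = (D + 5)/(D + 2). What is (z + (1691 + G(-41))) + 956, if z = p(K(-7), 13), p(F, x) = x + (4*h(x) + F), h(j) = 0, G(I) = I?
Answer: 91947/35 ≈ 2627.1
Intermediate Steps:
K(D) = 8 + (5 + D)/(7*(2 + D)) (K(D) = 8 + ((D + 5)/(D + 2))/7 = 8 + ((5 + D)/(2 + D))/7 = 8 + (5 + D)/(7*(2 + D)))
p(F, x) = F + x (p(F, x) = x + (4*0 + F) = x + (0 + F) = x + F = F + x)
z = 737/35 (z = 3*(39 + 19*(-7))/(7*(2 - 7)) + 13 = (3/7)*(39 - 133)/(-5) + 13 = (3/7)*(-1/5)*(-94) + 13 = 282/35 + 13 = 737/35 ≈ 21.057)
(z + (1691 + G(-41))) + 956 = (737/35 + (1691 - 41)) + 956 = (737/35 + 1650) + 956 = 58487/35 + 956 = 91947/35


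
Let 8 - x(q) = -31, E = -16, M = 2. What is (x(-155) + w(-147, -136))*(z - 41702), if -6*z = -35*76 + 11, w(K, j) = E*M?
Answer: -577647/2 ≈ -2.8882e+5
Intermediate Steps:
x(q) = 39 (x(q) = 8 - 1*(-31) = 8 + 31 = 39)
w(K, j) = -32 (w(K, j) = -16*2 = -32)
z = 883/2 (z = -(-35*76 + 11)/6 = -(-2660 + 11)/6 = -⅙*(-2649) = 883/2 ≈ 441.50)
(x(-155) + w(-147, -136))*(z - 41702) = (39 - 32)*(883/2 - 41702) = 7*(-82521/2) = -577647/2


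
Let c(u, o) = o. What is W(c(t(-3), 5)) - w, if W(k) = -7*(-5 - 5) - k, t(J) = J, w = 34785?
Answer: -34720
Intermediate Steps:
W(k) = 70 - k (W(k) = -7*(-10) - k = 70 - k)
W(c(t(-3), 5)) - w = (70 - 1*5) - 1*34785 = (70 - 5) - 34785 = 65 - 34785 = -34720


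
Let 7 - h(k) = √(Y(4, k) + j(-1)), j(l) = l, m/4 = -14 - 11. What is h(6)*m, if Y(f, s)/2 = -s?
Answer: -700 + 100*I*√13 ≈ -700.0 + 360.56*I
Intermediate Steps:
m = -100 (m = 4*(-14 - 11) = 4*(-25) = -100)
Y(f, s) = -2*s (Y(f, s) = 2*(-s) = -2*s)
h(k) = 7 - √(-1 - 2*k) (h(k) = 7 - √(-2*k - 1) = 7 - √(-1 - 2*k))
h(6)*m = (7 - √(-1 - 2*6))*(-100) = (7 - √(-1 - 12))*(-100) = (7 - √(-13))*(-100) = (7 - I*√13)*(-100) = -700 + 100*I*√13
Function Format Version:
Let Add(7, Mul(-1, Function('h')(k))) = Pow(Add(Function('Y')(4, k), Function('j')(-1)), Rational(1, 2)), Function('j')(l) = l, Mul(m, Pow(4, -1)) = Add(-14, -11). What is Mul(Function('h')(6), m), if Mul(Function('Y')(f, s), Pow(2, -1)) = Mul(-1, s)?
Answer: Add(-700, Mul(100, I, Pow(13, Rational(1, 2)))) ≈ Add(-700.00, Mul(360.56, I))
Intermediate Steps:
m = -100 (m = Mul(4, Add(-14, -11)) = Mul(4, -25) = -100)
Function('Y')(f, s) = Mul(-2, s) (Function('Y')(f, s) = Mul(2, Mul(-1, s)) = Mul(-2, s))
Function('h')(k) = Add(7, Mul(-1, Pow(Add(-1, Mul(-2, k)), Rational(1, 2)))) (Function('h')(k) = Add(7, Mul(-1, Pow(Add(Mul(-2, k), -1), Rational(1, 2)))) = Add(7, Mul(-1, Pow(Add(-1, Mul(-2, k)), Rational(1, 2)))))
Mul(Function('h')(6), m) = Mul(Add(7, Mul(-1, Pow(Add(-1, Mul(-2, 6)), Rational(1, 2)))), -100) = Mul(Add(7, Mul(-1, Pow(Add(-1, -12), Rational(1, 2)))), -100) = Mul(Add(7, Mul(-1, Pow(-13, Rational(1, 2)))), -100) = Mul(Add(7, Mul(-1, Mul(I, Pow(13, Rational(1, 2))))), -100) = Mul(Add(7, Mul(-1, I, Pow(13, Rational(1, 2)))), -100) = Add(-700, Mul(100, I, Pow(13, Rational(1, 2))))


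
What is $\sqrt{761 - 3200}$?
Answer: $3 i \sqrt{271} \approx 49.386 i$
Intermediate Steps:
$\sqrt{761 - 3200} = \sqrt{-2439} = 3 i \sqrt{271}$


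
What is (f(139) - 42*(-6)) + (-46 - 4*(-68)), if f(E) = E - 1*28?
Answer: 589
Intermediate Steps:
f(E) = -28 + E (f(E) = E - 28 = -28 + E)
(f(139) - 42*(-6)) + (-46 - 4*(-68)) = ((-28 + 139) - 42*(-6)) + (-46 - 4*(-68)) = (111 + 252) + (-46 + 272) = 363 + 226 = 589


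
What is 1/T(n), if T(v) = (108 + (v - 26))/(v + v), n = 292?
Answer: 292/187 ≈ 1.5615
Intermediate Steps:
T(v) = (82 + v)/(2*v) (T(v) = (108 + (-26 + v))/((2*v)) = (82 + v)*(1/(2*v)) = (82 + v)/(2*v))
1/T(n) = 1/((1/2)*(82 + 292)/292) = 1/((1/2)*(1/292)*374) = 1/(187/292) = 292/187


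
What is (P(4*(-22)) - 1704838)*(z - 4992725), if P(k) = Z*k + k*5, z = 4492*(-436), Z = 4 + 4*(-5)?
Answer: 11844004187190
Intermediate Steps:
Z = -16 (Z = 4 - 20 = -16)
z = -1958512
P(k) = -11*k (P(k) = -16*k + k*5 = -16*k + 5*k = -11*k)
(P(4*(-22)) - 1704838)*(z - 4992725) = (-44*(-22) - 1704838)*(-1958512 - 4992725) = (-11*(-88) - 1704838)*(-6951237) = (968 - 1704838)*(-6951237) = -1703870*(-6951237) = 11844004187190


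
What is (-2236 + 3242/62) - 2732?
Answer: -152387/31 ≈ -4915.7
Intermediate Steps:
(-2236 + 3242/62) - 2732 = (-2236 + 3242*(1/62)) - 2732 = (-2236 + 1621/31) - 2732 = -67695/31 - 2732 = -152387/31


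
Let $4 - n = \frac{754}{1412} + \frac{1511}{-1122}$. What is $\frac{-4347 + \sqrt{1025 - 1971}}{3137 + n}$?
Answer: $- \frac{122978493}{88883228} + \frac{198033 i \sqrt{946}}{622182596} \approx -1.3836 + 0.0097896 i$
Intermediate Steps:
$n = \frac{953075}{198033}$ ($n = 4 - \left(\frac{754}{1412} + \frac{1511}{-1122}\right) = 4 - \left(754 \cdot \frac{1}{1412} + 1511 \left(- \frac{1}{1122}\right)\right) = 4 - \left(\frac{377}{706} - \frac{1511}{1122}\right) = 4 - - \frac{160943}{198033} = 4 + \frac{160943}{198033} = \frac{953075}{198033} \approx 4.8127$)
$\frac{-4347 + \sqrt{1025 - 1971}}{3137 + n} = \frac{-4347 + \sqrt{1025 - 1971}}{3137 + \frac{953075}{198033}} = \frac{-4347 + \sqrt{-946}}{\frac{622182596}{198033}} = \left(-4347 + i \sqrt{946}\right) \frac{198033}{622182596} = - \frac{122978493}{88883228} + \frac{198033 i \sqrt{946}}{622182596}$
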